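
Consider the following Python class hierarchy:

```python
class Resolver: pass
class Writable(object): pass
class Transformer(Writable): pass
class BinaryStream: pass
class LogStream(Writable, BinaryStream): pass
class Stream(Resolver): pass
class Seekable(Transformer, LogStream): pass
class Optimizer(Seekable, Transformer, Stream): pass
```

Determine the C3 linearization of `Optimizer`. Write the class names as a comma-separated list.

Optimizer, Seekable, Transformer, LogStream, Writable, BinaryStream, Stream, Resolver, object

L[Optimizer] = Optimizer + merge(L[Seekable], L[Transformer], L[Stream], [Seekable Transformer Stream])
  take Seekable:  [Seekable Transformer LogStream Writable BinaryStream object] + [Transformer Writable object] + [Stream Resolver object] + [Seekable Transformer Stream]
  take Transformer:  [Transformer LogStream Writable BinaryStream object] + [Transformer Writable object] + [Stream Resolver object] + [Transformer Stream]
  take LogStream:  [LogStream Writable BinaryStream object] + [Writable object] + [Stream Resolver object] + [Stream]
  take Writable:  [Writable BinaryStream object] + [Writable object] + [Stream Resolver object] + [Stream]
  take BinaryStream:  [BinaryStream object] + [object] + [Stream Resolver object] + [Stream]
  take Stream:  [object] + [object] + [Stream Resolver object] + [Stream]
  take Resolver:  [object] + [object] + [Resolver object]
  take object:  [object] + [object] + [object]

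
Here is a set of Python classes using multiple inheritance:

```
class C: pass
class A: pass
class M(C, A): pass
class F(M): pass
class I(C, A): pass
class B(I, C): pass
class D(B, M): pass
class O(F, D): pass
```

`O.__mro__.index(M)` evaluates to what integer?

5

L[O] = O + merge(L[F], L[D], [F D])
  take F:  [F M C A object] + [D B I M C A object] + [F D]
  take D:  [M C A object] + [D B I M C A object] + [D]
  take B:  [M C A object] + [B I M C A object]
  take I:  [M C A object] + [I M C A object]
  take M:  [M C A object] + [M C A object]
  take C:  [C A object] + [C A object]
  take A:  [A object] + [A object]
  take object:  [object] + [object]
MRO: O F D B I M C A object
M sits at index 5.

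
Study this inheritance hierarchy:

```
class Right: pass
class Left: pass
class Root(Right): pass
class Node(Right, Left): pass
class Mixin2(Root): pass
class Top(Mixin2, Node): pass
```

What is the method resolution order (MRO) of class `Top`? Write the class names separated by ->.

L[Top] = Top + merge(L[Mixin2], L[Node], [Mixin2 Node])
  take Mixin2:  [Mixin2 Root Right object] + [Node Right Left object] + [Mixin2 Node]
  take Root:  [Root Right object] + [Node Right Left object] + [Node]
  take Node:  [Right object] + [Node Right Left object] + [Node]
  take Right:  [Right object] + [Right Left object]
  take Left:  [object] + [Left object]
  take object:  [object] + [object]

Top -> Mixin2 -> Root -> Node -> Right -> Left -> object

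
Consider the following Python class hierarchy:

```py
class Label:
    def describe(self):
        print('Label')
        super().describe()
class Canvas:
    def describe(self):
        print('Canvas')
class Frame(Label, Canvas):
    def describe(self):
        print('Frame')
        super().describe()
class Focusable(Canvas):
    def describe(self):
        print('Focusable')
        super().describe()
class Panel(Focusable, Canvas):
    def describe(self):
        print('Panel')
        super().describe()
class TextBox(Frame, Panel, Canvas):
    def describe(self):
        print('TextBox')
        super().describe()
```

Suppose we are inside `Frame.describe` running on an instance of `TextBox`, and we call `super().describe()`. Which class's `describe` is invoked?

Label

L[TextBox] = TextBox + merge(L[Frame], L[Panel], L[Canvas], [Frame Panel Canvas])
  take Frame:  [Frame Label Canvas object] + [Panel Focusable Canvas object] + [Canvas object] + [Frame Panel Canvas]
  take Label:  [Label Canvas object] + [Panel Focusable Canvas object] + [Canvas object] + [Panel Canvas]
  take Panel:  [Canvas object] + [Panel Focusable Canvas object] + [Canvas object] + [Panel Canvas]
  take Focusable:  [Canvas object] + [Focusable Canvas object] + [Canvas object] + [Canvas]
  take Canvas:  [Canvas object] + [Canvas object] + [Canvas object] + [Canvas]
  take object:  [object] + [object] + [object]
MRO: TextBox Frame Label Panel Focusable Canvas object
super() in Frame.describe on a TextBox instance goes to the class after Frame in TextBox's MRO: Label.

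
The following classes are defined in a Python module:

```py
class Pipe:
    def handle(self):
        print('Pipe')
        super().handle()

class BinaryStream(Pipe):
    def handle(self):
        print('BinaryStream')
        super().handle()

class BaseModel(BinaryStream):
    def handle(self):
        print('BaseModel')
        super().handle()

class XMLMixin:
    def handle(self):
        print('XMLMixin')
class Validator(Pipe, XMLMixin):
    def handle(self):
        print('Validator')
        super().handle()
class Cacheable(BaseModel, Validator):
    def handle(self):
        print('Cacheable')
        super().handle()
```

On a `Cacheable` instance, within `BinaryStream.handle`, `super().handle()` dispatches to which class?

Validator

L[Cacheable] = Cacheable + merge(L[BaseModel], L[Validator], [BaseModel Validator])
  take BaseModel:  [BaseModel BinaryStream Pipe object] + [Validator Pipe XMLMixin object] + [BaseModel Validator]
  take BinaryStream:  [BinaryStream Pipe object] + [Validator Pipe XMLMixin object] + [Validator]
  take Validator:  [Pipe object] + [Validator Pipe XMLMixin object] + [Validator]
  take Pipe:  [Pipe object] + [Pipe XMLMixin object]
  take XMLMixin:  [object] + [XMLMixin object]
  take object:  [object] + [object]
MRO: Cacheable BaseModel BinaryStream Validator Pipe XMLMixin object
super() in BinaryStream.handle on a Cacheable instance goes to the class after BinaryStream in Cacheable's MRO: Validator.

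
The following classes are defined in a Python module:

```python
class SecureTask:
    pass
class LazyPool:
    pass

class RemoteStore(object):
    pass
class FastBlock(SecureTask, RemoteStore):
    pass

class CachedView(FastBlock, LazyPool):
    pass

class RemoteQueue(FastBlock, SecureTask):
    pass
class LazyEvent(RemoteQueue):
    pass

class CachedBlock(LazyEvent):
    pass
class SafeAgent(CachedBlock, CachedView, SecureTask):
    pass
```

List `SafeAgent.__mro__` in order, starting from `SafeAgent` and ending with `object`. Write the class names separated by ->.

SafeAgent -> CachedBlock -> LazyEvent -> RemoteQueue -> CachedView -> FastBlock -> SecureTask -> RemoteStore -> LazyPool -> object

L[SafeAgent] = SafeAgent + merge(L[CachedBlock], L[CachedView], L[SecureTask], [CachedBlock CachedView SecureTask])
  take CachedBlock:  [CachedBlock LazyEvent RemoteQueue FastBlock SecureTask RemoteStore object] + [CachedView FastBlock SecureTask RemoteStore LazyPool object] + [SecureTask object] + [CachedBlock CachedView SecureTask]
  take LazyEvent:  [LazyEvent RemoteQueue FastBlock SecureTask RemoteStore object] + [CachedView FastBlock SecureTask RemoteStore LazyPool object] + [SecureTask object] + [CachedView SecureTask]
  take RemoteQueue:  [RemoteQueue FastBlock SecureTask RemoteStore object] + [CachedView FastBlock SecureTask RemoteStore LazyPool object] + [SecureTask object] + [CachedView SecureTask]
  take CachedView:  [FastBlock SecureTask RemoteStore object] + [CachedView FastBlock SecureTask RemoteStore LazyPool object] + [SecureTask object] + [CachedView SecureTask]
  take FastBlock:  [FastBlock SecureTask RemoteStore object] + [FastBlock SecureTask RemoteStore LazyPool object] + [SecureTask object] + [SecureTask]
  take SecureTask:  [SecureTask RemoteStore object] + [SecureTask RemoteStore LazyPool object] + [SecureTask object] + [SecureTask]
  take RemoteStore:  [RemoteStore object] + [RemoteStore LazyPool object] + [object]
  take LazyPool:  [object] + [LazyPool object] + [object]
  take object:  [object] + [object] + [object]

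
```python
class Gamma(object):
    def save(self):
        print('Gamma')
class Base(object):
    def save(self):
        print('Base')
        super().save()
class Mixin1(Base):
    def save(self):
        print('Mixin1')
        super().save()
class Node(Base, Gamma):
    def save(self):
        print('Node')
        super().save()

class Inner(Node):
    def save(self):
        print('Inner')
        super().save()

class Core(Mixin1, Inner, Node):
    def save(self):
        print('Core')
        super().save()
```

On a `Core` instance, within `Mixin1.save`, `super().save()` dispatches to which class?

Inner

L[Core] = Core + merge(L[Mixin1], L[Inner], L[Node], [Mixin1 Inner Node])
  take Mixin1:  [Mixin1 Base object] + [Inner Node Base Gamma object] + [Node Base Gamma object] + [Mixin1 Inner Node]
  take Inner:  [Base object] + [Inner Node Base Gamma object] + [Node Base Gamma object] + [Inner Node]
  take Node:  [Base object] + [Node Base Gamma object] + [Node Base Gamma object] + [Node]
  take Base:  [Base object] + [Base Gamma object] + [Base Gamma object]
  take Gamma:  [object] + [Gamma object] + [Gamma object]
  take object:  [object] + [object] + [object]
MRO: Core Mixin1 Inner Node Base Gamma object
super() in Mixin1.save on a Core instance goes to the class after Mixin1 in Core's MRO: Inner.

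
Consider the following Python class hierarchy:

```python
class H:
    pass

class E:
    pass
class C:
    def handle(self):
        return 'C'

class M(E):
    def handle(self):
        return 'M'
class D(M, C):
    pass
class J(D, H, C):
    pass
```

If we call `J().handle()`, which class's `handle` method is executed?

M

L[J] = J + merge(L[D], L[H], L[C], [D H C])
  take D:  [D M E C object] + [H object] + [C object] + [D H C]
  take M:  [M E C object] + [H object] + [C object] + [H C]
  take E:  [E C object] + [H object] + [C object] + [H C]
  take H:  [C object] + [H object] + [C object] + [H C]
  take C:  [C object] + [object] + [C object] + [C]
  take object:  [object] + [object] + [object]
MRO: J D M E H C object
handle is defined in: C, M. First along the MRO is M.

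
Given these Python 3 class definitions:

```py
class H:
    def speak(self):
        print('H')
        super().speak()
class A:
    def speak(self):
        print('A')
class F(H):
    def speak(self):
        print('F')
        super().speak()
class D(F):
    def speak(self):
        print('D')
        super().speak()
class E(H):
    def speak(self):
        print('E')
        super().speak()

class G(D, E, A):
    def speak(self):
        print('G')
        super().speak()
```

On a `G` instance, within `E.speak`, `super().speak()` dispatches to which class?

H

L[G] = G + merge(L[D], L[E], L[A], [D E A])
  take D:  [D F H object] + [E H object] + [A object] + [D E A]
  take F:  [F H object] + [E H object] + [A object] + [E A]
  take E:  [H object] + [E H object] + [A object] + [E A]
  take H:  [H object] + [H object] + [A object] + [A]
  take A:  [object] + [object] + [A object] + [A]
  take object:  [object] + [object] + [object]
MRO: G D F E H A object
super() in E.speak on a G instance goes to the class after E in G's MRO: H.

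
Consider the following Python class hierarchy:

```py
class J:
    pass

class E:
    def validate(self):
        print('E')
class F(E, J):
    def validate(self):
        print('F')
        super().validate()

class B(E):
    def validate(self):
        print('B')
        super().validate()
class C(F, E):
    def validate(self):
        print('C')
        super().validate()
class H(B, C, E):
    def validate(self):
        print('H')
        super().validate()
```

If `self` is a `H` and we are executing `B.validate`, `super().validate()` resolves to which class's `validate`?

L[H] = H + merge(L[B], L[C], L[E], [B C E])
  take B:  [B E object] + [C F E J object] + [E object] + [B C E]
  take C:  [E object] + [C F E J object] + [E object] + [C E]
  take F:  [E object] + [F E J object] + [E object] + [E]
  take E:  [E object] + [E J object] + [E object] + [E]
  take J:  [object] + [J object] + [object]
  take object:  [object] + [object] + [object]
MRO: H B C F E J object
super() in B.validate on a H instance goes to the class after B in H's MRO: C.

C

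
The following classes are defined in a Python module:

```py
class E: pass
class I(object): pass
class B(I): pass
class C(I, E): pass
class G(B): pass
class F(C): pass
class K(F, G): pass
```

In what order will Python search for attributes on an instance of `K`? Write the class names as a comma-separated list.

L[K] = K + merge(L[F], L[G], [F G])
  take F:  [F C I E object] + [G B I object] + [F G]
  take C:  [C I E object] + [G B I object] + [G]
  take G:  [I E object] + [G B I object] + [G]
  take B:  [I E object] + [B I object]
  take I:  [I E object] + [I object]
  take E:  [E object] + [object]
  take object:  [object] + [object]

K, F, C, G, B, I, E, object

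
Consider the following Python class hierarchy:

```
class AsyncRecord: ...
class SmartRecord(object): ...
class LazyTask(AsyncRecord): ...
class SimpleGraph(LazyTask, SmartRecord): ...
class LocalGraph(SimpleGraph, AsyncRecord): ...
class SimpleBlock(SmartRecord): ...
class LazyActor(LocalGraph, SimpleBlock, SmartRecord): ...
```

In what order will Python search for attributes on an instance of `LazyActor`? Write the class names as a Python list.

[LazyActor, LocalGraph, SimpleGraph, LazyTask, AsyncRecord, SimpleBlock, SmartRecord, object]

L[LazyActor] = LazyActor + merge(L[LocalGraph], L[SimpleBlock], L[SmartRecord], [LocalGraph SimpleBlock SmartRecord])
  take LocalGraph:  [LocalGraph SimpleGraph LazyTask AsyncRecord SmartRecord object] + [SimpleBlock SmartRecord object] + [SmartRecord object] + [LocalGraph SimpleBlock SmartRecord]
  take SimpleGraph:  [SimpleGraph LazyTask AsyncRecord SmartRecord object] + [SimpleBlock SmartRecord object] + [SmartRecord object] + [SimpleBlock SmartRecord]
  take LazyTask:  [LazyTask AsyncRecord SmartRecord object] + [SimpleBlock SmartRecord object] + [SmartRecord object] + [SimpleBlock SmartRecord]
  take AsyncRecord:  [AsyncRecord SmartRecord object] + [SimpleBlock SmartRecord object] + [SmartRecord object] + [SimpleBlock SmartRecord]
  take SimpleBlock:  [SmartRecord object] + [SimpleBlock SmartRecord object] + [SmartRecord object] + [SimpleBlock SmartRecord]
  take SmartRecord:  [SmartRecord object] + [SmartRecord object] + [SmartRecord object] + [SmartRecord]
  take object:  [object] + [object] + [object]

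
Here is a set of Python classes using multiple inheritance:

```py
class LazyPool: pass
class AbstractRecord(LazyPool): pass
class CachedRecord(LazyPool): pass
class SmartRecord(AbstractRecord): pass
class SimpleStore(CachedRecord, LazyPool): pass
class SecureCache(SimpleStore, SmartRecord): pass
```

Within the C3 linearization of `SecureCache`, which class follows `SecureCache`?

SimpleStore

L[SecureCache] = SecureCache + merge(L[SimpleStore], L[SmartRecord], [SimpleStore SmartRecord])
  take SimpleStore:  [SimpleStore CachedRecord LazyPool object] + [SmartRecord AbstractRecord LazyPool object] + [SimpleStore SmartRecord]
  take CachedRecord:  [CachedRecord LazyPool object] + [SmartRecord AbstractRecord LazyPool object] + [SmartRecord]
  take SmartRecord:  [LazyPool object] + [SmartRecord AbstractRecord LazyPool object] + [SmartRecord]
  take AbstractRecord:  [LazyPool object] + [AbstractRecord LazyPool object]
  take LazyPool:  [LazyPool object] + [LazyPool object]
  take object:  [object] + [object]
MRO: SecureCache SimpleStore CachedRecord SmartRecord AbstractRecord LazyPool object
SecureCache is at position 0; next is SimpleStore.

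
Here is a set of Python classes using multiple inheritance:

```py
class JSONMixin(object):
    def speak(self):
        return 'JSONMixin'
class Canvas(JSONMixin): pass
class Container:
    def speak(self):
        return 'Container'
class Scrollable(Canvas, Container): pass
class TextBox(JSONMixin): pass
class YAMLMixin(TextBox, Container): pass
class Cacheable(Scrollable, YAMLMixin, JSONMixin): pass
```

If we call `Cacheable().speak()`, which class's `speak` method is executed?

L[Cacheable] = Cacheable + merge(L[Scrollable], L[YAMLMixin], L[JSONMixin], [Scrollable YAMLMixin JSONMixin])
  take Scrollable:  [Scrollable Canvas JSONMixin Container object] + [YAMLMixin TextBox JSONMixin Container object] + [JSONMixin object] + [Scrollable YAMLMixin JSONMixin]
  take Canvas:  [Canvas JSONMixin Container object] + [YAMLMixin TextBox JSONMixin Container object] + [JSONMixin object] + [YAMLMixin JSONMixin]
  take YAMLMixin:  [JSONMixin Container object] + [YAMLMixin TextBox JSONMixin Container object] + [JSONMixin object] + [YAMLMixin JSONMixin]
  take TextBox:  [JSONMixin Container object] + [TextBox JSONMixin Container object] + [JSONMixin object] + [JSONMixin]
  take JSONMixin:  [JSONMixin Container object] + [JSONMixin Container object] + [JSONMixin object] + [JSONMixin]
  take Container:  [Container object] + [Container object] + [object]
  take object:  [object] + [object] + [object]
MRO: Cacheable Scrollable Canvas YAMLMixin TextBox JSONMixin Container object
speak is defined in: Container, JSONMixin. First along the MRO is JSONMixin.

JSONMixin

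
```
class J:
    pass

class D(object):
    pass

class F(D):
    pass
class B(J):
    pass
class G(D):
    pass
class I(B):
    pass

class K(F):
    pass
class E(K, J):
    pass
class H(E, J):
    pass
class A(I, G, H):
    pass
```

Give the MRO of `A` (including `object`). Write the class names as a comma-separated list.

L[A] = A + merge(L[I], L[G], L[H], [I G H])
  take I:  [I B J object] + [G D object] + [H E K F D J object] + [I G H]
  take B:  [B J object] + [G D object] + [H E K F D J object] + [G H]
  take G:  [J object] + [G D object] + [H E K F D J object] + [G H]
  take H:  [J object] + [D object] + [H E K F D J object] + [H]
  take E:  [J object] + [D object] + [E K F D J object]
  take K:  [J object] + [D object] + [K F D J object]
  take F:  [J object] + [D object] + [F D J object]
  take D:  [J object] + [D object] + [D J object]
  take J:  [J object] + [object] + [J object]
  take object:  [object] + [object] + [object]

A, I, B, G, H, E, K, F, D, J, object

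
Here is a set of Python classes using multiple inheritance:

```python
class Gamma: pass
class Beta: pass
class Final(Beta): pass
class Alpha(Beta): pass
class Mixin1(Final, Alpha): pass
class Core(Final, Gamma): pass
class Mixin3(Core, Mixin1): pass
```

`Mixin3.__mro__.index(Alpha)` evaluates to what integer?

4

L[Mixin3] = Mixin3 + merge(L[Core], L[Mixin1], [Core Mixin1])
  take Core:  [Core Final Beta Gamma object] + [Mixin1 Final Alpha Beta object] + [Core Mixin1]
  take Mixin1:  [Final Beta Gamma object] + [Mixin1 Final Alpha Beta object] + [Mixin1]
  take Final:  [Final Beta Gamma object] + [Final Alpha Beta object]
  take Alpha:  [Beta Gamma object] + [Alpha Beta object]
  take Beta:  [Beta Gamma object] + [Beta object]
  take Gamma:  [Gamma object] + [object]
  take object:  [object] + [object]
MRO: Mixin3 Core Mixin1 Final Alpha Beta Gamma object
Alpha sits at index 4.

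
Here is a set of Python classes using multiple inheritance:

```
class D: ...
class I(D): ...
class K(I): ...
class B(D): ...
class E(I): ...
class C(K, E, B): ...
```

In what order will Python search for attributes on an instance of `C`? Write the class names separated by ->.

L[C] = C + merge(L[K], L[E], L[B], [K E B])
  take K:  [K I D object] + [E I D object] + [B D object] + [K E B]
  take E:  [I D object] + [E I D object] + [B D object] + [E B]
  take I:  [I D object] + [I D object] + [B D object] + [B]
  take B:  [D object] + [D object] + [B D object] + [B]
  take D:  [D object] + [D object] + [D object]
  take object:  [object] + [object] + [object]

C -> K -> E -> I -> B -> D -> object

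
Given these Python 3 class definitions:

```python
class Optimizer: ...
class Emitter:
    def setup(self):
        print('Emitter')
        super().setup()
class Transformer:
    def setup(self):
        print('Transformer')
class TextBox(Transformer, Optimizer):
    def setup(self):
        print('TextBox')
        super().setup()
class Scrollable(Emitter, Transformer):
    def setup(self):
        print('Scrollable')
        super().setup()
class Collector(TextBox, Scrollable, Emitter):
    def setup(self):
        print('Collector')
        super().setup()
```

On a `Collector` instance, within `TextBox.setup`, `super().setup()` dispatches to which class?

L[Collector] = Collector + merge(L[TextBox], L[Scrollable], L[Emitter], [TextBox Scrollable Emitter])
  take TextBox:  [TextBox Transformer Optimizer object] + [Scrollable Emitter Transformer object] + [Emitter object] + [TextBox Scrollable Emitter]
  take Scrollable:  [Transformer Optimizer object] + [Scrollable Emitter Transformer object] + [Emitter object] + [Scrollable Emitter]
  take Emitter:  [Transformer Optimizer object] + [Emitter Transformer object] + [Emitter object] + [Emitter]
  take Transformer:  [Transformer Optimizer object] + [Transformer object] + [object]
  take Optimizer:  [Optimizer object] + [object] + [object]
  take object:  [object] + [object] + [object]
MRO: Collector TextBox Scrollable Emitter Transformer Optimizer object
super() in TextBox.setup on a Collector instance goes to the class after TextBox in Collector's MRO: Scrollable.

Scrollable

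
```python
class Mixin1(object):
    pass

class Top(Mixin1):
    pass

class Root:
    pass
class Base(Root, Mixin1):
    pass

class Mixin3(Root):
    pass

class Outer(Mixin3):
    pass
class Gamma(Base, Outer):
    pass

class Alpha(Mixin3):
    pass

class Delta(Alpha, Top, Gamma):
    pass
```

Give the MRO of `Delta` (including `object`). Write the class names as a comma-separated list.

Delta, Alpha, Top, Gamma, Base, Outer, Mixin3, Root, Mixin1, object

L[Delta] = Delta + merge(L[Alpha], L[Top], L[Gamma], [Alpha Top Gamma])
  take Alpha:  [Alpha Mixin3 Root object] + [Top Mixin1 object] + [Gamma Base Outer Mixin3 Root Mixin1 object] + [Alpha Top Gamma]
  take Top:  [Mixin3 Root object] + [Top Mixin1 object] + [Gamma Base Outer Mixin3 Root Mixin1 object] + [Top Gamma]
  take Gamma:  [Mixin3 Root object] + [Mixin1 object] + [Gamma Base Outer Mixin3 Root Mixin1 object] + [Gamma]
  take Base:  [Mixin3 Root object] + [Mixin1 object] + [Base Outer Mixin3 Root Mixin1 object]
  take Outer:  [Mixin3 Root object] + [Mixin1 object] + [Outer Mixin3 Root Mixin1 object]
  take Mixin3:  [Mixin3 Root object] + [Mixin1 object] + [Mixin3 Root Mixin1 object]
  take Root:  [Root object] + [Mixin1 object] + [Root Mixin1 object]
  take Mixin1:  [object] + [Mixin1 object] + [Mixin1 object]
  take object:  [object] + [object] + [object]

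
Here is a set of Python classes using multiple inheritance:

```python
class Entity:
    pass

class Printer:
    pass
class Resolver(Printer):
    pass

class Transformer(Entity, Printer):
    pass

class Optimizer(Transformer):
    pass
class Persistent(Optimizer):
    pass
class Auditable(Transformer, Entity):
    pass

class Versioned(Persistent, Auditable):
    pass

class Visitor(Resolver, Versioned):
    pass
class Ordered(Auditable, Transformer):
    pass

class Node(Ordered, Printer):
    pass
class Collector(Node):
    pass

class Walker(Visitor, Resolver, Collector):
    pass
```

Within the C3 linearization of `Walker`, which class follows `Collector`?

Node

L[Walker] = Walker + merge(L[Visitor], L[Resolver], L[Collector], [Visitor Resolver Collector])
  take Visitor:  [Visitor Resolver Versioned Persistent Optimizer Auditable Transformer Entity Printer object] + [Resolver Printer object] + [Collector Node Ordered Auditable Transformer Entity Printer object] + [Visitor Resolver Collector]
  take Resolver:  [Resolver Versioned Persistent Optimizer Auditable Transformer Entity Printer object] + [Resolver Printer object] + [Collector Node Ordered Auditable Transformer Entity Printer object] + [Resolver Collector]
  take Versioned:  [Versioned Persistent Optimizer Auditable Transformer Entity Printer object] + [Printer object] + [Collector Node Ordered Auditable Transformer Entity Printer object] + [Collector]
  take Persistent:  [Persistent Optimizer Auditable Transformer Entity Printer object] + [Printer object] + [Collector Node Ordered Auditable Transformer Entity Printer object] + [Collector]
  take Optimizer:  [Optimizer Auditable Transformer Entity Printer object] + [Printer object] + [Collector Node Ordered Auditable Transformer Entity Printer object] + [Collector]
  take Collector:  [Auditable Transformer Entity Printer object] + [Printer object] + [Collector Node Ordered Auditable Transformer Entity Printer object] + [Collector]
  take Node:  [Auditable Transformer Entity Printer object] + [Printer object] + [Node Ordered Auditable Transformer Entity Printer object]
  take Ordered:  [Auditable Transformer Entity Printer object] + [Printer object] + [Ordered Auditable Transformer Entity Printer object]
  take Auditable:  [Auditable Transformer Entity Printer object] + [Printer object] + [Auditable Transformer Entity Printer object]
  take Transformer:  [Transformer Entity Printer object] + [Printer object] + [Transformer Entity Printer object]
  take Entity:  [Entity Printer object] + [Printer object] + [Entity Printer object]
  take Printer:  [Printer object] + [Printer object] + [Printer object]
  take object:  [object] + [object] + [object]
MRO: Walker Visitor Resolver Versioned Persistent Optimizer Collector Node Ordered Auditable Transformer Entity Printer object
Collector is at position 6; next is Node.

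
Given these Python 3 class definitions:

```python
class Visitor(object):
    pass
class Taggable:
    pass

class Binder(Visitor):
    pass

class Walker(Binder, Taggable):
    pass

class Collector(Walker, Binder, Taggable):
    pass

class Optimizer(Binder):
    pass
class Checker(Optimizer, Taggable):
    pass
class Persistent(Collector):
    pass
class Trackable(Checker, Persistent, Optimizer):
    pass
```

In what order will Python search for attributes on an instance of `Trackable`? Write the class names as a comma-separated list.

Trackable, Checker, Persistent, Optimizer, Collector, Walker, Binder, Visitor, Taggable, object

L[Trackable] = Trackable + merge(L[Checker], L[Persistent], L[Optimizer], [Checker Persistent Optimizer])
  take Checker:  [Checker Optimizer Binder Visitor Taggable object] + [Persistent Collector Walker Binder Visitor Taggable object] + [Optimizer Binder Visitor object] + [Checker Persistent Optimizer]
  take Persistent:  [Optimizer Binder Visitor Taggable object] + [Persistent Collector Walker Binder Visitor Taggable object] + [Optimizer Binder Visitor object] + [Persistent Optimizer]
  take Optimizer:  [Optimizer Binder Visitor Taggable object] + [Collector Walker Binder Visitor Taggable object] + [Optimizer Binder Visitor object] + [Optimizer]
  take Collector:  [Binder Visitor Taggable object] + [Collector Walker Binder Visitor Taggable object] + [Binder Visitor object]
  take Walker:  [Binder Visitor Taggable object] + [Walker Binder Visitor Taggable object] + [Binder Visitor object]
  take Binder:  [Binder Visitor Taggable object] + [Binder Visitor Taggable object] + [Binder Visitor object]
  take Visitor:  [Visitor Taggable object] + [Visitor Taggable object] + [Visitor object]
  take Taggable:  [Taggable object] + [Taggable object] + [object]
  take object:  [object] + [object] + [object]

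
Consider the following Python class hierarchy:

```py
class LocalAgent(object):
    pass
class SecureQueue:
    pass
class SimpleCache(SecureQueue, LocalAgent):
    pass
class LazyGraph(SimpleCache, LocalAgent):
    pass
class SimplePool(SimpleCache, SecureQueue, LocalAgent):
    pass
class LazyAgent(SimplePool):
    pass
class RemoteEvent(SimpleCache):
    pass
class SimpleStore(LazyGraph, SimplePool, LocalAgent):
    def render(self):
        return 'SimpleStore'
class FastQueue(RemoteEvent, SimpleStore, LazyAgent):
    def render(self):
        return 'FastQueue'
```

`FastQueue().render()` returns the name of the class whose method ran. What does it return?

FastQueue

L[FastQueue] = FastQueue + merge(L[RemoteEvent], L[SimpleStore], L[LazyAgent], [RemoteEvent SimpleStore LazyAgent])
  take RemoteEvent:  [RemoteEvent SimpleCache SecureQueue LocalAgent object] + [SimpleStore LazyGraph SimplePool SimpleCache SecureQueue LocalAgent object] + [LazyAgent SimplePool SimpleCache SecureQueue LocalAgent object] + [RemoteEvent SimpleStore LazyAgent]
  take SimpleStore:  [SimpleCache SecureQueue LocalAgent object] + [SimpleStore LazyGraph SimplePool SimpleCache SecureQueue LocalAgent object] + [LazyAgent SimplePool SimpleCache SecureQueue LocalAgent object] + [SimpleStore LazyAgent]
  take LazyGraph:  [SimpleCache SecureQueue LocalAgent object] + [LazyGraph SimplePool SimpleCache SecureQueue LocalAgent object] + [LazyAgent SimplePool SimpleCache SecureQueue LocalAgent object] + [LazyAgent]
  take LazyAgent:  [SimpleCache SecureQueue LocalAgent object] + [SimplePool SimpleCache SecureQueue LocalAgent object] + [LazyAgent SimplePool SimpleCache SecureQueue LocalAgent object] + [LazyAgent]
  take SimplePool:  [SimpleCache SecureQueue LocalAgent object] + [SimplePool SimpleCache SecureQueue LocalAgent object] + [SimplePool SimpleCache SecureQueue LocalAgent object]
  take SimpleCache:  [SimpleCache SecureQueue LocalAgent object] + [SimpleCache SecureQueue LocalAgent object] + [SimpleCache SecureQueue LocalAgent object]
  take SecureQueue:  [SecureQueue LocalAgent object] + [SecureQueue LocalAgent object] + [SecureQueue LocalAgent object]
  take LocalAgent:  [LocalAgent object] + [LocalAgent object] + [LocalAgent object]
  take object:  [object] + [object] + [object]
MRO: FastQueue RemoteEvent SimpleStore LazyGraph LazyAgent SimplePool SimpleCache SecureQueue LocalAgent object
render is defined in: FastQueue, SimpleStore. First along the MRO is FastQueue.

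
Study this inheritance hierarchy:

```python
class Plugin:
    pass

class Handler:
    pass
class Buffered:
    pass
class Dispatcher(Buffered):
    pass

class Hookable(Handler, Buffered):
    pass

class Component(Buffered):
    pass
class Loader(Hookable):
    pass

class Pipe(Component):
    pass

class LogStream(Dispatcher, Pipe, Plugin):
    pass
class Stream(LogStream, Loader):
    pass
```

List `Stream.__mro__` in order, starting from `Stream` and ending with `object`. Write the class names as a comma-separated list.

L[Stream] = Stream + merge(L[LogStream], L[Loader], [LogStream Loader])
  take LogStream:  [LogStream Dispatcher Pipe Component Buffered Plugin object] + [Loader Hookable Handler Buffered object] + [LogStream Loader]
  take Dispatcher:  [Dispatcher Pipe Component Buffered Plugin object] + [Loader Hookable Handler Buffered object] + [Loader]
  take Pipe:  [Pipe Component Buffered Plugin object] + [Loader Hookable Handler Buffered object] + [Loader]
  take Component:  [Component Buffered Plugin object] + [Loader Hookable Handler Buffered object] + [Loader]
  take Loader:  [Buffered Plugin object] + [Loader Hookable Handler Buffered object] + [Loader]
  take Hookable:  [Buffered Plugin object] + [Hookable Handler Buffered object]
  take Handler:  [Buffered Plugin object] + [Handler Buffered object]
  take Buffered:  [Buffered Plugin object] + [Buffered object]
  take Plugin:  [Plugin object] + [object]
  take object:  [object] + [object]

Stream, LogStream, Dispatcher, Pipe, Component, Loader, Hookable, Handler, Buffered, Plugin, object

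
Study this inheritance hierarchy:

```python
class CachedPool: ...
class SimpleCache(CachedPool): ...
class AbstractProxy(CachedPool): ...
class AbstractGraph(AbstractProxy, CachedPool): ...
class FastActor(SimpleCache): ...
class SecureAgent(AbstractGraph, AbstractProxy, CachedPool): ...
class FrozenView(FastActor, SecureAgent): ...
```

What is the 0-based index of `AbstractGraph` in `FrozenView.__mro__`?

L[FrozenView] = FrozenView + merge(L[FastActor], L[SecureAgent], [FastActor SecureAgent])
  take FastActor:  [FastActor SimpleCache CachedPool object] + [SecureAgent AbstractGraph AbstractProxy CachedPool object] + [FastActor SecureAgent]
  take SimpleCache:  [SimpleCache CachedPool object] + [SecureAgent AbstractGraph AbstractProxy CachedPool object] + [SecureAgent]
  take SecureAgent:  [CachedPool object] + [SecureAgent AbstractGraph AbstractProxy CachedPool object] + [SecureAgent]
  take AbstractGraph:  [CachedPool object] + [AbstractGraph AbstractProxy CachedPool object]
  take AbstractProxy:  [CachedPool object] + [AbstractProxy CachedPool object]
  take CachedPool:  [CachedPool object] + [CachedPool object]
  take object:  [object] + [object]
MRO: FrozenView FastActor SimpleCache SecureAgent AbstractGraph AbstractProxy CachedPool object
AbstractGraph sits at index 4.

4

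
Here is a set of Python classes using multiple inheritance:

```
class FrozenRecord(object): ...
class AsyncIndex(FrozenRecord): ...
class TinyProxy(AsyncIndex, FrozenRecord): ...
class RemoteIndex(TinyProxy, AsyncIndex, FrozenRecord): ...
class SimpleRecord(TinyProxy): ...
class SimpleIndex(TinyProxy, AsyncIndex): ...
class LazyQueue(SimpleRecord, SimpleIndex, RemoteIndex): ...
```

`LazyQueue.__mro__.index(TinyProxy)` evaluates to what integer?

4

L[LazyQueue] = LazyQueue + merge(L[SimpleRecord], L[SimpleIndex], L[RemoteIndex], [SimpleRecord SimpleIndex RemoteIndex])
  take SimpleRecord:  [SimpleRecord TinyProxy AsyncIndex FrozenRecord object] + [SimpleIndex TinyProxy AsyncIndex FrozenRecord object] + [RemoteIndex TinyProxy AsyncIndex FrozenRecord object] + [SimpleRecord SimpleIndex RemoteIndex]
  take SimpleIndex:  [TinyProxy AsyncIndex FrozenRecord object] + [SimpleIndex TinyProxy AsyncIndex FrozenRecord object] + [RemoteIndex TinyProxy AsyncIndex FrozenRecord object] + [SimpleIndex RemoteIndex]
  take RemoteIndex:  [TinyProxy AsyncIndex FrozenRecord object] + [TinyProxy AsyncIndex FrozenRecord object] + [RemoteIndex TinyProxy AsyncIndex FrozenRecord object] + [RemoteIndex]
  take TinyProxy:  [TinyProxy AsyncIndex FrozenRecord object] + [TinyProxy AsyncIndex FrozenRecord object] + [TinyProxy AsyncIndex FrozenRecord object]
  take AsyncIndex:  [AsyncIndex FrozenRecord object] + [AsyncIndex FrozenRecord object] + [AsyncIndex FrozenRecord object]
  take FrozenRecord:  [FrozenRecord object] + [FrozenRecord object] + [FrozenRecord object]
  take object:  [object] + [object] + [object]
MRO: LazyQueue SimpleRecord SimpleIndex RemoteIndex TinyProxy AsyncIndex FrozenRecord object
TinyProxy sits at index 4.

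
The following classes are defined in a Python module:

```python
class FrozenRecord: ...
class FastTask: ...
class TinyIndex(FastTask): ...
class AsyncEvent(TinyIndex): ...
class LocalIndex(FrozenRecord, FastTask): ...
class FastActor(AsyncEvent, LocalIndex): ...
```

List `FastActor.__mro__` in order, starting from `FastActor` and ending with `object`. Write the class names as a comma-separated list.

FastActor, AsyncEvent, TinyIndex, LocalIndex, FrozenRecord, FastTask, object

L[FastActor] = FastActor + merge(L[AsyncEvent], L[LocalIndex], [AsyncEvent LocalIndex])
  take AsyncEvent:  [AsyncEvent TinyIndex FastTask object] + [LocalIndex FrozenRecord FastTask object] + [AsyncEvent LocalIndex]
  take TinyIndex:  [TinyIndex FastTask object] + [LocalIndex FrozenRecord FastTask object] + [LocalIndex]
  take LocalIndex:  [FastTask object] + [LocalIndex FrozenRecord FastTask object] + [LocalIndex]
  take FrozenRecord:  [FastTask object] + [FrozenRecord FastTask object]
  take FastTask:  [FastTask object] + [FastTask object]
  take object:  [object] + [object]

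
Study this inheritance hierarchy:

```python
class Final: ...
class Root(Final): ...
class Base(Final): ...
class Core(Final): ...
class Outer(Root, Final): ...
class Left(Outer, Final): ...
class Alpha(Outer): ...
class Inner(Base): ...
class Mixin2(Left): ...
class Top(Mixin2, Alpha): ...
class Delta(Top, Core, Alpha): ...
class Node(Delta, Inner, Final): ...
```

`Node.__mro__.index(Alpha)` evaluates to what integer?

6

L[Node] = Node + merge(L[Delta], L[Inner], L[Final], [Delta Inner Final])
  take Delta:  [Delta Top Mixin2 Left Core Alpha Outer Root Final object] + [Inner Base Final object] + [Final object] + [Delta Inner Final]
  take Top:  [Top Mixin2 Left Core Alpha Outer Root Final object] + [Inner Base Final object] + [Final object] + [Inner Final]
  take Mixin2:  [Mixin2 Left Core Alpha Outer Root Final object] + [Inner Base Final object] + [Final object] + [Inner Final]
  take Left:  [Left Core Alpha Outer Root Final object] + [Inner Base Final object] + [Final object] + [Inner Final]
  take Core:  [Core Alpha Outer Root Final object] + [Inner Base Final object] + [Final object] + [Inner Final]
  take Alpha:  [Alpha Outer Root Final object] + [Inner Base Final object] + [Final object] + [Inner Final]
  take Outer:  [Outer Root Final object] + [Inner Base Final object] + [Final object] + [Inner Final]
  take Root:  [Root Final object] + [Inner Base Final object] + [Final object] + [Inner Final]
  take Inner:  [Final object] + [Inner Base Final object] + [Final object] + [Inner Final]
  take Base:  [Final object] + [Base Final object] + [Final object] + [Final]
  take Final:  [Final object] + [Final object] + [Final object] + [Final]
  take object:  [object] + [object] + [object]
MRO: Node Delta Top Mixin2 Left Core Alpha Outer Root Inner Base Final object
Alpha sits at index 6.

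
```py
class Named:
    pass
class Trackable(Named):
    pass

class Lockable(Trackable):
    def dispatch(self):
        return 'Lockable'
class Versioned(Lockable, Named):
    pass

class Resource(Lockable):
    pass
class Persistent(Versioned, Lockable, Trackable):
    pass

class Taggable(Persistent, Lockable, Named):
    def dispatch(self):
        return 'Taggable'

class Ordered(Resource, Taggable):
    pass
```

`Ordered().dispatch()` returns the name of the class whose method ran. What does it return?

L[Ordered] = Ordered + merge(L[Resource], L[Taggable], [Resource Taggable])
  take Resource:  [Resource Lockable Trackable Named object] + [Taggable Persistent Versioned Lockable Trackable Named object] + [Resource Taggable]
  take Taggable:  [Lockable Trackable Named object] + [Taggable Persistent Versioned Lockable Trackable Named object] + [Taggable]
  take Persistent:  [Lockable Trackable Named object] + [Persistent Versioned Lockable Trackable Named object]
  take Versioned:  [Lockable Trackable Named object] + [Versioned Lockable Trackable Named object]
  take Lockable:  [Lockable Trackable Named object] + [Lockable Trackable Named object]
  take Trackable:  [Trackable Named object] + [Trackable Named object]
  take Named:  [Named object] + [Named object]
  take object:  [object] + [object]
MRO: Ordered Resource Taggable Persistent Versioned Lockable Trackable Named object
dispatch is defined in: Lockable, Taggable. First along the MRO is Taggable.

Taggable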